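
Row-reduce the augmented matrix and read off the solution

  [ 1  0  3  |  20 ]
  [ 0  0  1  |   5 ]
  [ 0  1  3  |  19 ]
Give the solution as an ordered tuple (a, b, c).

R2 ↔ R3
  [ 1  0  3  |  20 ]
  [ 0  1  3  |  19 ]
  [ 0  0  1  |   5 ]
R2 ← R2 − 3·R3
  [ 1  0  3  |  20 ]
  [ 0  1  0  |   4 ]
  [ 0  0  1  |   5 ]
R1 ← R1 − 3·R3
  [ 1  0  0  |  5 ]
  [ 0  1  0  |  4 ]
  [ 0  0  1  |  5 ]
Reading off the last column: a = 5, b = 4, c = 5.

(5, 4, 5)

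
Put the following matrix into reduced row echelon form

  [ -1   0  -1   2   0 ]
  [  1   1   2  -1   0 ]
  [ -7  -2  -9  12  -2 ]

[[1, 0, 1, -2, 0], [0, 1, 1, 1, 0], [0, 0, 0, 0, 1]]

ρ1 → -1·ρ1
  [  1   0   1  -2   0 ]
  [  1   1   2  -1   0 ]
  [ -7  -2  -9  12  -2 ]
ρ2 → ρ2 − ρ1
  [  1   0   1  -2   0 ]
  [  0   1   1   1   0 ]
  [ -7  -2  -9  12  -2 ]
ρ3 → ρ3 + 7·ρ1
  [ 1   0   1  -2   0 ]
  [ 0   1   1   1   0 ]
  [ 0  -2  -2  -2  -2 ]
ρ3 → ρ3 + 2·ρ2
  [ 1  0  1  -2   0 ]
  [ 0  1  1   1   0 ]
  [ 0  0  0   0  -2 ]
ρ3 → -1/2·ρ3
  [ 1  0  1  -2  0 ]
  [ 0  1  1   1  0 ]
  [ 0  0  0   0  1 ]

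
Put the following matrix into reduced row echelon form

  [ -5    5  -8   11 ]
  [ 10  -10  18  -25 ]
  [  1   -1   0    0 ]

[[1, -1, 0, 0], [0, 0, 1, 0], [0, 0, 0, 1]]

r1 → -1/5·r1
  [  1   -1  8/5  -11/5 ]
  [ 10  -10   18    -25 ]
  [  1   -1    0      0 ]
r2 → r2 − 10·r1
  [ 1  -1  8/5  -11/5 ]
  [ 0   0    2     -3 ]
  [ 1  -1    0      0 ]
r3 → r3 − r1
  [ 1  -1   8/5  -11/5 ]
  [ 0   0     2     -3 ]
  [ 0   0  -8/5   11/5 ]
r2 → 1/2·r2
  [ 1  -1   8/5  -11/5 ]
  [ 0   0     1   -3/2 ]
  [ 0   0  -8/5   11/5 ]
r3 → r3 + 8/5·r2
  [ 1  -1  8/5  -11/5 ]
  [ 0   0    1   -3/2 ]
  [ 0   0    0   -1/5 ]
r3 → -5·r3
  [ 1  -1  8/5  -11/5 ]
  [ 0   0    1   -3/2 ]
  [ 0   0    0      1 ]
r2 → r2 + 3/2·r3
  [ 1  -1  8/5  -11/5 ]
  [ 0   0    1      0 ]
  [ 0   0    0      1 ]
r1 → r1 + 11/5·r3
  [ 1  -1  8/5  0 ]
  [ 0   0    1  0 ]
  [ 0   0    0  1 ]
r1 → r1 − 8/5·r2
  [ 1  -1  0  0 ]
  [ 0   0  1  0 ]
  [ 0   0  0  1 ]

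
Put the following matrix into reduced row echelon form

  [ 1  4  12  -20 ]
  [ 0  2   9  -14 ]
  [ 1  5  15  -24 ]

r3 -> r3 − r1
  [ 1  4  12  -20 ]
  [ 0  2   9  -14 ]
  [ 0  1   3   -4 ]
r2 -> 1/2·r2
  [ 1  4   12  -20 ]
  [ 0  1  9/2   -7 ]
  [ 0  1    3   -4 ]
r3 -> r3 − r2
  [ 1  4    12  -20 ]
  [ 0  1   9/2   -7 ]
  [ 0  0  -3/2    3 ]
r3 -> -2/3·r3
  [ 1  4   12  -20 ]
  [ 0  1  9/2   -7 ]
  [ 0  0    1   -2 ]
r2 -> r2 − 9/2·r3
  [ 1  4  12  -20 ]
  [ 0  1   0    2 ]
  [ 0  0   1   -2 ]
r1 -> r1 − 12·r3
  [ 1  4  0   4 ]
  [ 0  1  0   2 ]
  [ 0  0  1  -2 ]
r1 -> r1 − 4·r2
  [ 1  0  0  -4 ]
  [ 0  1  0   2 ]
  [ 0  0  1  -2 ]

[[1, 0, 0, -4], [0, 1, 0, 2], [0, 0, 1, -2]]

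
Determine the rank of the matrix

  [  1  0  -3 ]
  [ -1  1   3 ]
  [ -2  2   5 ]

R2 → R2 + R1
  [  1  0  -3 ]
  [  0  1   0 ]
  [ -2  2   5 ]
R3 → R3 + 2·R1
  [ 1  0  -3 ]
  [ 0  1   0 ]
  [ 0  2  -1 ]
R3 → R3 − 2·R2
  [ 1  0  -3 ]
  [ 0  1   0 ]
  [ 0  0  -1 ]
R3 → -1·R3
  [ 1  0  -3 ]
  [ 0  1   0 ]
  [ 0  0   1 ]
R1 → R1 + 3·R3
  [ 1  0  0 ]
  [ 0  1  0 ]
  [ 0  0  1 ]
The reduced form has 3 nonzero rows.

rank = 3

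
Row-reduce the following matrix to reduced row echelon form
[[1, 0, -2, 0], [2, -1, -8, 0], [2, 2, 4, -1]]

[[1, 0, -2, 0], [0, 1, 4, 0], [0, 0, 0, 1]]

r2 → r2 − 2·r1
  [ 1   0  -2   0 ]
  [ 0  -1  -4   0 ]
  [ 2   2   4  -1 ]
r3 → r3 − 2·r1
  [ 1   0  -2   0 ]
  [ 0  -1  -4   0 ]
  [ 0   2   8  -1 ]
r2 → -1·r2
  [ 1  0  -2   0 ]
  [ 0  1   4   0 ]
  [ 0  2   8  -1 ]
r3 → r3 − 2·r2
  [ 1  0  -2   0 ]
  [ 0  1   4   0 ]
  [ 0  0   0  -1 ]
r3 → -1·r3
  [ 1  0  -2  0 ]
  [ 0  1   4  0 ]
  [ 0  0   0  1 ]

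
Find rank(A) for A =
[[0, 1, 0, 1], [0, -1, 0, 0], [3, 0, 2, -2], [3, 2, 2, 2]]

R1 ↔ R3
  [ 3   0  2  -2 ]
  [ 0  -1  0   0 ]
  [ 0   1  0   1 ]
  [ 3   2  2   2 ]
R1 := 1/3·R1
  [ 1   0  2/3  -2/3 ]
  [ 0  -1    0     0 ]
  [ 0   1    0     1 ]
  [ 3   2    2     2 ]
R4 := R4 − 3·R1
  [ 1   0  2/3  -2/3 ]
  [ 0  -1    0     0 ]
  [ 0   1    0     1 ]
  [ 0   2    0     4 ]
R2 := -1·R2
  [ 1  0  2/3  -2/3 ]
  [ 0  1    0     0 ]
  [ 0  1    0     1 ]
  [ 0  2    0     4 ]
R3 := R3 − R2
  [ 1  0  2/3  -2/3 ]
  [ 0  1    0     0 ]
  [ 0  0    0     1 ]
  [ 0  2    0     4 ]
R4 := R4 − 2·R2
  [ 1  0  2/3  -2/3 ]
  [ 0  1    0     0 ]
  [ 0  0    0     1 ]
  [ 0  0    0     4 ]
R4 := R4 − 4·R3
  [ 1  0  2/3  -2/3 ]
  [ 0  1    0     0 ]
  [ 0  0    0     1 ]
  [ 0  0    0     0 ]
R1 := R1 + 2/3·R3
  [ 1  0  2/3  0 ]
  [ 0  1    0  0 ]
  [ 0  0    0  1 ]
  [ 0  0    0  0 ]
The reduced form has 3 nonzero rows.

rank = 3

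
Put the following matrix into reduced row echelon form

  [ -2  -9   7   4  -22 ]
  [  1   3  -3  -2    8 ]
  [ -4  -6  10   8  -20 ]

R1 ← -1/2·R1
  [  1  9/2  -7/2  -2   11 ]
  [  1    3    -3  -2    8 ]
  [ -4   -6    10   8  -20 ]
R2 ← R2 − R1
  [  1   9/2  -7/2  -2   11 ]
  [  0  -3/2   1/2   0   -3 ]
  [ -4    -6    10   8  -20 ]
R3 ← R3 + 4·R1
  [ 1   9/2  -7/2  -2  11 ]
  [ 0  -3/2   1/2   0  -3 ]
  [ 0    12    -4   0  24 ]
R2 ← -2/3·R2
  [ 1  9/2  -7/2  -2  11 ]
  [ 0    1  -1/3   0   2 ]
  [ 0   12    -4   0  24 ]
R3 ← R3 − 12·R2
  [ 1  9/2  -7/2  -2  11 ]
  [ 0    1  -1/3   0   2 ]
  [ 0    0     0   0   0 ]
R1 ← R1 − 9/2·R2
  [ 1  0    -2  -2  2 ]
  [ 0  1  -1/3   0  2 ]
  [ 0  0     0   0  0 ]

[[1, 0, -2, -2, 2], [0, 1, -1/3, 0, 2], [0, 0, 0, 0, 0]]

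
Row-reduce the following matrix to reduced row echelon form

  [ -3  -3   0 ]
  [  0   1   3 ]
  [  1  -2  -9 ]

ρ1 ← -1/3·ρ1
  [ 1   1   0 ]
  [ 0   1   3 ]
  [ 1  -2  -9 ]
ρ3 ← ρ3 − ρ1
  [ 1   1   0 ]
  [ 0   1   3 ]
  [ 0  -3  -9 ]
ρ3 ← ρ3 + 3·ρ2
  [ 1  1  0 ]
  [ 0  1  3 ]
  [ 0  0  0 ]
ρ1 ← ρ1 − ρ2
  [ 1  0  -3 ]
  [ 0  1   3 ]
  [ 0  0   0 ]

[[1, 0, -3], [0, 1, 3], [0, 0, 0]]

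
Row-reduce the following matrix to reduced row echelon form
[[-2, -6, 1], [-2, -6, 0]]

[[1, 3, 0], [0, 0, 1]]

r1 → -1/2·r1
  [  1   3  -1/2 ]
  [ -2  -6     0 ]
r2 → r2 + 2·r1
  [ 1  3  -1/2 ]
  [ 0  0    -1 ]
r2 → -1·r2
  [ 1  3  -1/2 ]
  [ 0  0     1 ]
r1 → r1 + 1/2·r2
  [ 1  3  0 ]
  [ 0  0  1 ]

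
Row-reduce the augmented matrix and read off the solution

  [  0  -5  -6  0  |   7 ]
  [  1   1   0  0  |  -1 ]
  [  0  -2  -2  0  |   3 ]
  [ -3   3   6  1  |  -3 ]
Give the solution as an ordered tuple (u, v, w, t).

R1 ↔ R2
  [  1   1   0  0  |  -1 ]
  [  0  -5  -6  0  |   7 ]
  [  0  -2  -2  0  |   3 ]
  [ -3   3   6  1  |  -3 ]
R4 := R4 + 3·R1
  [ 1   1   0  0  |  -1 ]
  [ 0  -5  -6  0  |   7 ]
  [ 0  -2  -2  0  |   3 ]
  [ 0   6   6  1  |  -6 ]
R2 := -1/5·R2
  [ 1   1    0  0  |    -1 ]
  [ 0   1  6/5  0  |  -7/5 ]
  [ 0  -2   -2  0  |     3 ]
  [ 0   6    6  1  |    -6 ]
R3 := R3 + 2·R2
  [ 1  1    0  0  |    -1 ]
  [ 0  1  6/5  0  |  -7/5 ]
  [ 0  0  2/5  0  |   1/5 ]
  [ 0  6    6  1  |    -6 ]
R4 := R4 − 6·R2
  [ 1  1     0  0  |    -1 ]
  [ 0  1   6/5  0  |  -7/5 ]
  [ 0  0   2/5  0  |   1/5 ]
  [ 0  0  -6/5  1  |  12/5 ]
R3 := 5/2·R3
  [ 1  1     0  0  |    -1 ]
  [ 0  1   6/5  0  |  -7/5 ]
  [ 0  0     1  0  |   1/2 ]
  [ 0  0  -6/5  1  |  12/5 ]
R4 := R4 + 6/5·R3
  [ 1  1    0  0  |    -1 ]
  [ 0  1  6/5  0  |  -7/5 ]
  [ 0  0    1  0  |   1/2 ]
  [ 0  0    0  1  |     3 ]
R2 := R2 − 6/5·R3
  [ 1  1  0  0  |   -1 ]
  [ 0  1  0  0  |   -2 ]
  [ 0  0  1  0  |  1/2 ]
  [ 0  0  0  1  |    3 ]
R1 := R1 − R2
  [ 1  0  0  0  |    1 ]
  [ 0  1  0  0  |   -2 ]
  [ 0  0  1  0  |  1/2 ]
  [ 0  0  0  1  |    3 ]
Reading off the last column: u = 1, v = -2, w = 1/2, t = 3.

(1, -2, 1/2, 3)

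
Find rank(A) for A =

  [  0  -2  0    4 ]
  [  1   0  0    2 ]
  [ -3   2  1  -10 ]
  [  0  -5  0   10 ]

rank = 3

R1 <-> R2
  [  1   0  0    2 ]
  [  0  -2  0    4 ]
  [ -3   2  1  -10 ]
  [  0  -5  0   10 ]
R3 ← R3 + 3·R1
  [ 1   0  0   2 ]
  [ 0  -2  0   4 ]
  [ 0   2  1  -4 ]
  [ 0  -5  0  10 ]
R2 ← -1/2·R2
  [ 1   0  0   2 ]
  [ 0   1  0  -2 ]
  [ 0   2  1  -4 ]
  [ 0  -5  0  10 ]
R3 ← R3 − 2·R2
  [ 1   0  0   2 ]
  [ 0   1  0  -2 ]
  [ 0   0  1   0 ]
  [ 0  -5  0  10 ]
R4 ← R4 + 5·R2
  [ 1  0  0   2 ]
  [ 0  1  0  -2 ]
  [ 0  0  1   0 ]
  [ 0  0  0   0 ]
The reduced form has 3 nonzero rows.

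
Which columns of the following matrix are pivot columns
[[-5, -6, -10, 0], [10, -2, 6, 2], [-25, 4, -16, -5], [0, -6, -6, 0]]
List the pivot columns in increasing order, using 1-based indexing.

1, 2, 4

R1 ← -1/5·R1
R2 ← R2 − 10·R1
R3 ← R3 + 25·R1
R2 ← -1/14·R2
R3 ← R3 − 34·R2
R4 ← R4 + 6·R2
R3 ← -7·R3
R4 ← R4 + 6/7·R3
R2 ← R2 + 1/7·R3
R1 ← R1 − 6/5·R2
Pivot columns are the columns containing a leading 1.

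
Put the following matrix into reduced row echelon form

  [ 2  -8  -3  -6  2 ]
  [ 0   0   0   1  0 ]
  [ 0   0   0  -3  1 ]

Multiply R1 by 1/2.
  [ 1  -4  -3/2  -3  1 ]
  [ 0   0     0   1  0 ]
  [ 0   0     0  -3  1 ]
Add 3 times R2 to R3.
  [ 1  -4  -3/2  -3  1 ]
  [ 0   0     0   1  0 ]
  [ 0   0     0   0  1 ]
Subtract R3 from R1.
  [ 1  -4  -3/2  -3  0 ]
  [ 0   0     0   1  0 ]
  [ 0   0     0   0  1 ]
Add 3 times R2 to R1.
  [ 1  -4  -3/2  0  0 ]
  [ 0   0     0  1  0 ]
  [ 0   0     0  0  1 ]

[[1, -4, -3/2, 0, 0], [0, 0, 0, 1, 0], [0, 0, 0, 0, 1]]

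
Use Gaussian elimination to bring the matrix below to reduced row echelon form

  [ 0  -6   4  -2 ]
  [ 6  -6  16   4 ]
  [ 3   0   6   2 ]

[[1, 0, 2, 0], [0, 1, -2/3, 0], [0, 0, 0, 1]]

Swap R1 and R2.
  [ 6  -6  16   4 ]
  [ 0  -6   4  -2 ]
  [ 3   0   6   2 ]
Multiply R1 by 1/6.
  [ 1  -1  8/3  2/3 ]
  [ 0  -6    4   -2 ]
  [ 3   0    6    2 ]
Subtract 3 times R1 from R3.
  [ 1  -1  8/3  2/3 ]
  [ 0  -6    4   -2 ]
  [ 0   3   -2    0 ]
Multiply R2 by -1/6.
  [ 1  -1   8/3  2/3 ]
  [ 0   1  -2/3  1/3 ]
  [ 0   3    -2    0 ]
Subtract 3 times R2 from R3.
  [ 1  -1   8/3  2/3 ]
  [ 0   1  -2/3  1/3 ]
  [ 0   0     0   -1 ]
Multiply R3 by -1.
  [ 1  -1   8/3  2/3 ]
  [ 0   1  -2/3  1/3 ]
  [ 0   0     0    1 ]
Subtract 1/3 times R3 from R2.
  [ 1  -1   8/3  2/3 ]
  [ 0   1  -2/3    0 ]
  [ 0   0     0    1 ]
Subtract 2/3 times R3 from R1.
  [ 1  -1   8/3  0 ]
  [ 0   1  -2/3  0 ]
  [ 0   0     0  1 ]
Add R2 to R1.
  [ 1  0     2  0 ]
  [ 0  1  -2/3  0 ]
  [ 0  0     0  1 ]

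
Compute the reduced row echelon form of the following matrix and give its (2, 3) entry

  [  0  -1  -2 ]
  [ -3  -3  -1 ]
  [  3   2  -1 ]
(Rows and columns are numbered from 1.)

R1 <-> R2
R1 ← -1/3·R1
R3 ← R3 − 3·R1
R2 ← -1·R2
R3 ← R3 + R2
R1 ← R1 − R2

2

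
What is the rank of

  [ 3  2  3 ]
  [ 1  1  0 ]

rank = 2

r1 ← 1/3·r1
  [ 1  2/3  1 ]
  [ 1    1  0 ]
r2 ← r2 − r1
  [ 1  2/3   1 ]
  [ 0  1/3  -1 ]
r2 ← 3·r2
  [ 1  2/3   1 ]
  [ 0    1  -3 ]
r1 ← r1 − 2/3·r2
  [ 1  0   3 ]
  [ 0  1  -3 ]
The reduced form has 2 nonzero rows.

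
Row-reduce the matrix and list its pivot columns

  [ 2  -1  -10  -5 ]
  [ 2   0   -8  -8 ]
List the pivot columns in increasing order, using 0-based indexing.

0, 1

R1 -> 1/2·R1
  [ 1  -1/2  -5  -5/2 ]
  [ 2     0  -8    -8 ]
R2 -> R2 − 2·R1
  [ 1  -1/2  -5  -5/2 ]
  [ 0     1   2    -3 ]
R1 -> R1 + 1/2·R2
  [ 1  0  -4  -4 ]
  [ 0  1   2  -3 ]
Pivot columns are the columns containing a leading 1.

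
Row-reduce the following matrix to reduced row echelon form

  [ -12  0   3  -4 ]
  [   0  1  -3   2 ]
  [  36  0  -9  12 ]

[[1, 0, -1/4, 1/3], [0, 1, -3, 2], [0, 0, 0, 0]]

Multiply R1 by -1/12.
  [  1  0  -1/4  1/3 ]
  [  0  1    -3    2 ]
  [ 36  0    -9   12 ]
Subtract 36 times R1 from R3.
  [ 1  0  -1/4  1/3 ]
  [ 0  1    -3    2 ]
  [ 0  0     0    0 ]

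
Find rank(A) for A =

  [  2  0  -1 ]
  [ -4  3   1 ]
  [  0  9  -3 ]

r1 ← 1/2·r1
r2 ← r2 + 4·r1
r2 ← 1/3·r2
r3 ← r3 − 9·r2
The reduced form has 2 nonzero rows.

rank = 2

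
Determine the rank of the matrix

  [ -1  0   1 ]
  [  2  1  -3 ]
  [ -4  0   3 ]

ρ1 → -1·ρ1
  [  1  0  -1 ]
  [  2  1  -3 ]
  [ -4  0   3 ]
ρ2 → ρ2 − 2·ρ1
  [  1  0  -1 ]
  [  0  1  -1 ]
  [ -4  0   3 ]
ρ3 → ρ3 + 4·ρ1
  [ 1  0  -1 ]
  [ 0  1  -1 ]
  [ 0  0  -1 ]
ρ3 → -1·ρ3
  [ 1  0  -1 ]
  [ 0  1  -1 ]
  [ 0  0   1 ]
ρ2 → ρ2 + ρ3
  [ 1  0  -1 ]
  [ 0  1   0 ]
  [ 0  0   1 ]
ρ1 → ρ1 + ρ3
  [ 1  0  0 ]
  [ 0  1  0 ]
  [ 0  0  1 ]
The reduced form has 3 nonzero rows.

rank = 3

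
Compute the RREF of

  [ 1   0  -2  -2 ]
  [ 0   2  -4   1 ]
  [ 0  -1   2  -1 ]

R2 -> 1/2·R2
  [ 1   0  -2   -2 ]
  [ 0   1  -2  1/2 ]
  [ 0  -1   2   -1 ]
R3 -> R3 + R2
  [ 1  0  -2    -2 ]
  [ 0  1  -2   1/2 ]
  [ 0  0   0  -1/2 ]
R3 -> -2·R3
  [ 1  0  -2   -2 ]
  [ 0  1  -2  1/2 ]
  [ 0  0   0    1 ]
R2 -> R2 − 1/2·R3
  [ 1  0  -2  -2 ]
  [ 0  1  -2   0 ]
  [ 0  0   0   1 ]
R1 -> R1 + 2·R3
  [ 1  0  -2  0 ]
  [ 0  1  -2  0 ]
  [ 0  0   0  1 ]

[[1, 0, -2, 0], [0, 1, -2, 0], [0, 0, 0, 1]]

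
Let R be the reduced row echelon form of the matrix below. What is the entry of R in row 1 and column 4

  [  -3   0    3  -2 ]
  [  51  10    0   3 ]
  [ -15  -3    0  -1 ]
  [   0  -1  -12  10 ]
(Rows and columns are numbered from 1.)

Multiply R1 by -1/3.
  [   1   0   -1  2/3 ]
  [  51  10    0    3 ]
  [ -15  -3    0   -1 ]
  [   0  -1  -12   10 ]
Subtract 51 times R1 from R2.
  [   1   0   -1  2/3 ]
  [   0  10   51  -31 ]
  [ -15  -3    0   -1 ]
  [   0  -1  -12   10 ]
Add 15 times R1 to R3.
  [ 1   0   -1  2/3 ]
  [ 0  10   51  -31 ]
  [ 0  -3  -15    9 ]
  [ 0  -1  -12   10 ]
Multiply R2 by 1/10.
  [ 1   0     -1     2/3 ]
  [ 0   1  51/10  -31/10 ]
  [ 0  -3    -15       9 ]
  [ 0  -1    -12      10 ]
Add 3 times R2 to R3.
  [ 1   0     -1     2/3 ]
  [ 0   1  51/10  -31/10 ]
  [ 0   0   3/10   -3/10 ]
  [ 0  -1    -12      10 ]
Add R2 to R4.
  [ 1  0      -1     2/3 ]
  [ 0  1   51/10  -31/10 ]
  [ 0  0    3/10   -3/10 ]
  [ 0  0  -69/10   69/10 ]
Multiply R3 by 10/3.
  [ 1  0      -1     2/3 ]
  [ 0  1   51/10  -31/10 ]
  [ 0  0       1      -1 ]
  [ 0  0  -69/10   69/10 ]
Add 69/10 times R3 to R4.
  [ 1  0     -1     2/3 ]
  [ 0  1  51/10  -31/10 ]
  [ 0  0      1      -1 ]
  [ 0  0      0       0 ]
Subtract 51/10 times R3 from R2.
  [ 1  0  -1  2/3 ]
  [ 0  1   0    2 ]
  [ 0  0   1   -1 ]
  [ 0  0   0    0 ]
Add R3 to R1.
  [ 1  0  0  -1/3 ]
  [ 0  1  0     2 ]
  [ 0  0  1    -1 ]
  [ 0  0  0     0 ]

-1/3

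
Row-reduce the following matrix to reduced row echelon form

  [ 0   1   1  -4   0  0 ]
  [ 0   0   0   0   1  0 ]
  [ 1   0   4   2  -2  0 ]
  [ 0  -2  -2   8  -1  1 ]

ρ1 <-> ρ3
  [ 1   0   4   2  -2  0 ]
  [ 0   0   0   0   1  0 ]
  [ 0   1   1  -4   0  0 ]
  [ 0  -2  -2   8  -1  1 ]
ρ2 <-> ρ3
  [ 1   0   4   2  -2  0 ]
  [ 0   1   1  -4   0  0 ]
  [ 0   0   0   0   1  0 ]
  [ 0  -2  -2   8  -1  1 ]
ρ4 → ρ4 + 2·ρ2
  [ 1  0  4   2  -2  0 ]
  [ 0  1  1  -4   0  0 ]
  [ 0  0  0   0   1  0 ]
  [ 0  0  0   0  -1  1 ]
ρ4 → ρ4 + ρ3
  [ 1  0  4   2  -2  0 ]
  [ 0  1  1  -4   0  0 ]
  [ 0  0  0   0   1  0 ]
  [ 0  0  0   0   0  1 ]
ρ1 → ρ1 + 2·ρ3
  [ 1  0  4   2  0  0 ]
  [ 0  1  1  -4  0  0 ]
  [ 0  0  0   0  1  0 ]
  [ 0  0  0   0  0  1 ]

[[1, 0, 4, 2, 0, 0], [0, 1, 1, -4, 0, 0], [0, 0, 0, 0, 1, 0], [0, 0, 0, 0, 0, 1]]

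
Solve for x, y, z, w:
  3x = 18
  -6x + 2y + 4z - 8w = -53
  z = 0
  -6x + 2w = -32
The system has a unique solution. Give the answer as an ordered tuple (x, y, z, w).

Form the augmented matrix and row-reduce:
  [  3  0  0   0  |   18 ]
  [ -6  2  4  -8  |  -53 ]
  [  0  0  1   0  |    0 ]
  [ -6  0  0   2  |  -32 ]
ρ1 → 1/3·ρ1
  [  1  0  0   0  |    6 ]
  [ -6  2  4  -8  |  -53 ]
  [  0  0  1   0  |    0 ]
  [ -6  0  0   2  |  -32 ]
ρ2 → ρ2 + 6·ρ1
  [  1  0  0   0  |    6 ]
  [  0  2  4  -8  |  -17 ]
  [  0  0  1   0  |    0 ]
  [ -6  0  0   2  |  -32 ]
ρ4 → ρ4 + 6·ρ1
  [ 1  0  0   0  |    6 ]
  [ 0  2  4  -8  |  -17 ]
  [ 0  0  1   0  |    0 ]
  [ 0  0  0   2  |    4 ]
ρ2 → 1/2·ρ2
  [ 1  0  0   0  |      6 ]
  [ 0  1  2  -4  |  -17/2 ]
  [ 0  0  1   0  |      0 ]
  [ 0  0  0   2  |      4 ]
ρ4 → 1/2·ρ4
  [ 1  0  0   0  |      6 ]
  [ 0  1  2  -4  |  -17/2 ]
  [ 0  0  1   0  |      0 ]
  [ 0  0  0   1  |      2 ]
ρ2 → ρ2 + 4·ρ4
  [ 1  0  0  0  |     6 ]
  [ 0  1  2  0  |  -1/2 ]
  [ 0  0  1  0  |     0 ]
  [ 0  0  0  1  |     2 ]
ρ2 → ρ2 − 2·ρ3
  [ 1  0  0  0  |     6 ]
  [ 0  1  0  0  |  -1/2 ]
  [ 0  0  1  0  |     0 ]
  [ 0  0  0  1  |     2 ]
Reading off the last column: x = 6, y = -1/2, z = 0, w = 2.

(6, -1/2, 0, 2)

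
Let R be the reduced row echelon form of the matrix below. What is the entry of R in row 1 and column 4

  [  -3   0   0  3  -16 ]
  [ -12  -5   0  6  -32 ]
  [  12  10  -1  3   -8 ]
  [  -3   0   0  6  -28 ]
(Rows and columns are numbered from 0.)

Multiply R1 by -1/3.
Add 12 times R1 to R2.
Subtract 12 times R1 from R3.
Add 3 times R1 to R4.
Multiply R2 by -1/5.
Subtract 10 times R2 from R3.
Multiply R3 by -1.
Multiply R4 by 1/3.
Add 3 times R4 to R3.
Subtract 6/5 times R4 from R2.
Add R4 to R1.

-8/5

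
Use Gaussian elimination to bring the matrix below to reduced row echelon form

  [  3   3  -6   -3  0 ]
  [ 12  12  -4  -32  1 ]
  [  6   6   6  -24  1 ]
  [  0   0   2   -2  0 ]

[[1, 1, 0, -3, 0], [0, 0, 1, -1, 0], [0, 0, 0, 0, 1], [0, 0, 0, 0, 0]]

ρ1 → 1/3·ρ1
  [  1   1  -2   -1  0 ]
  [ 12  12  -4  -32  1 ]
  [  6   6   6  -24  1 ]
  [  0   0   2   -2  0 ]
ρ2 → ρ2 − 12·ρ1
  [ 1  1  -2   -1  0 ]
  [ 0  0  20  -20  1 ]
  [ 6  6   6  -24  1 ]
  [ 0  0   2   -2  0 ]
ρ3 → ρ3 − 6·ρ1
  [ 1  1  -2   -1  0 ]
  [ 0  0  20  -20  1 ]
  [ 0  0  18  -18  1 ]
  [ 0  0   2   -2  0 ]
ρ2 → 1/20·ρ2
  [ 1  1  -2   -1     0 ]
  [ 0  0   1   -1  1/20 ]
  [ 0  0  18  -18     1 ]
  [ 0  0   2   -2     0 ]
ρ3 → ρ3 − 18·ρ2
  [ 1  1  -2  -1     0 ]
  [ 0  0   1  -1  1/20 ]
  [ 0  0   0   0  1/10 ]
  [ 0  0   2  -2     0 ]
ρ4 → ρ4 − 2·ρ2
  [ 1  1  -2  -1      0 ]
  [ 0  0   1  -1   1/20 ]
  [ 0  0   0   0   1/10 ]
  [ 0  0   0   0  -1/10 ]
ρ3 → 10·ρ3
  [ 1  1  -2  -1      0 ]
  [ 0  0   1  -1   1/20 ]
  [ 0  0   0   0      1 ]
  [ 0  0   0   0  -1/10 ]
ρ4 → ρ4 + 1/10·ρ3
  [ 1  1  -2  -1     0 ]
  [ 0  0   1  -1  1/20 ]
  [ 0  0   0   0     1 ]
  [ 0  0   0   0     0 ]
ρ2 → ρ2 − 1/20·ρ3
  [ 1  1  -2  -1  0 ]
  [ 0  0   1  -1  0 ]
  [ 0  0   0   0  1 ]
  [ 0  0   0   0  0 ]
ρ1 → ρ1 + 2·ρ2
  [ 1  1  0  -3  0 ]
  [ 0  0  1  -1  0 ]
  [ 0  0  0   0  1 ]
  [ 0  0  0   0  0 ]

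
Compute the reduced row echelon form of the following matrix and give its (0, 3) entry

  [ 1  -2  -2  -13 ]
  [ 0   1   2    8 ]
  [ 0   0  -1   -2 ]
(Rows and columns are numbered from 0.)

Multiply R3 by -1.
  [ 1  -2  -2  -13 ]
  [ 0   1   2    8 ]
  [ 0   0   1    2 ]
Subtract 2 times R3 from R2.
  [ 1  -2  -2  -13 ]
  [ 0   1   0    4 ]
  [ 0   0   1    2 ]
Add 2 times R3 to R1.
  [ 1  -2  0  -9 ]
  [ 0   1  0   4 ]
  [ 0   0  1   2 ]
Add 2 times R2 to R1.
  [ 1  0  0  -1 ]
  [ 0  1  0   4 ]
  [ 0  0  1   2 ]

-1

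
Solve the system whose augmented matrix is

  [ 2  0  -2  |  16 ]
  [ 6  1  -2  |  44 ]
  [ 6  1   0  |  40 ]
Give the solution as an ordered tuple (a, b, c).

r1 → 1/2·r1
  [ 1  0  -1  |   8 ]
  [ 6  1  -2  |  44 ]
  [ 6  1   0  |  40 ]
r2 → r2 − 6·r1
  [ 1  0  -1  |   8 ]
  [ 0  1   4  |  -4 ]
  [ 6  1   0  |  40 ]
r3 → r3 − 6·r1
  [ 1  0  -1  |   8 ]
  [ 0  1   4  |  -4 ]
  [ 0  1   6  |  -8 ]
r3 → r3 − r2
  [ 1  0  -1  |   8 ]
  [ 0  1   4  |  -4 ]
  [ 0  0   2  |  -4 ]
r3 → 1/2·r3
  [ 1  0  -1  |   8 ]
  [ 0  1   4  |  -4 ]
  [ 0  0   1  |  -2 ]
r2 → r2 − 4·r3
  [ 1  0  -1  |   8 ]
  [ 0  1   0  |   4 ]
  [ 0  0   1  |  -2 ]
r1 → r1 + r3
  [ 1  0  0  |   6 ]
  [ 0  1  0  |   4 ]
  [ 0  0  1  |  -2 ]
Reading off the last column: a = 6, b = 4, c = -2.

(6, 4, -2)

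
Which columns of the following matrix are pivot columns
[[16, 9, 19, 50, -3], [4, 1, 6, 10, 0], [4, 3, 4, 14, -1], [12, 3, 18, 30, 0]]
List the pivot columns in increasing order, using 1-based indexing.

1, 2, 5

Multiply R1 by 1/16.
  [  1  9/16  19/16  25/8  -3/16 ]
  [  4     1      6    10      0 ]
  [  4     3      4    14     -1 ]
  [ 12     3     18    30      0 ]
Subtract 4 times R1 from R2.
  [  1  9/16  19/16  25/8  -3/16 ]
  [  0  -5/4    5/4  -5/2    3/4 ]
  [  4     3      4    14     -1 ]
  [ 12     3     18    30      0 ]
Subtract 4 times R1 from R3.
  [  1  9/16  19/16  25/8  -3/16 ]
  [  0  -5/4    5/4  -5/2    3/4 ]
  [  0   3/4   -3/4   3/2   -1/4 ]
  [ 12     3     18    30      0 ]
Subtract 12 times R1 from R4.
  [ 1   9/16  19/16   25/8  -3/16 ]
  [ 0   -5/4    5/4   -5/2    3/4 ]
  [ 0    3/4   -3/4    3/2   -1/4 ]
  [ 0  -15/4   15/4  -15/2    9/4 ]
Multiply R2 by -4/5.
  [ 1   9/16  19/16   25/8  -3/16 ]
  [ 0      1     -1      2   -3/5 ]
  [ 0    3/4   -3/4    3/2   -1/4 ]
  [ 0  -15/4   15/4  -15/2    9/4 ]
Subtract 3/4 times R2 from R3.
  [ 1   9/16  19/16   25/8  -3/16 ]
  [ 0      1     -1      2   -3/5 ]
  [ 0      0      0      0    1/5 ]
  [ 0  -15/4   15/4  -15/2    9/4 ]
Add 15/4 times R2 to R4.
  [ 1  9/16  19/16  25/8  -3/16 ]
  [ 0     1     -1     2   -3/5 ]
  [ 0     0      0     0    1/5 ]
  [ 0     0      0     0      0 ]
Multiply R3 by 5.
  [ 1  9/16  19/16  25/8  -3/16 ]
  [ 0     1     -1     2   -3/5 ]
  [ 0     0      0     0      1 ]
  [ 0     0      0     0      0 ]
Add 3/5 times R3 to R2.
  [ 1  9/16  19/16  25/8  -3/16 ]
  [ 0     1     -1     2      0 ]
  [ 0     0      0     0      1 ]
  [ 0     0      0     0      0 ]
Add 3/16 times R3 to R1.
  [ 1  9/16  19/16  25/8  0 ]
  [ 0     1     -1     2  0 ]
  [ 0     0      0     0  1 ]
  [ 0     0      0     0  0 ]
Subtract 9/16 times R2 from R1.
  [ 1  0  7/4  2  0 ]
  [ 0  1   -1  2  0 ]
  [ 0  0    0  0  1 ]
  [ 0  0    0  0  0 ]
Pivot columns are the columns containing a leading 1.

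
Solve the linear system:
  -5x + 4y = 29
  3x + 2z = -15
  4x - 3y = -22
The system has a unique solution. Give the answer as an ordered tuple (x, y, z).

(-1, 6, -6)

Form the augmented matrix and row-reduce:
  [ -5   4  0  |   29 ]
  [  3   0  2  |  -15 ]
  [  4  -3  0  |  -22 ]
r1 ← -1/5·r1
  [ 1  -4/5  0  |  -29/5 ]
  [ 3     0  2  |    -15 ]
  [ 4    -3  0  |    -22 ]
r2 ← r2 − 3·r1
  [ 1  -4/5  0  |  -29/5 ]
  [ 0  12/5  2  |   12/5 ]
  [ 4    -3  0  |    -22 ]
r3 ← r3 − 4·r1
  [ 1  -4/5  0  |  -29/5 ]
  [ 0  12/5  2  |   12/5 ]
  [ 0   1/5  0  |    6/5 ]
r2 ← 5/12·r2
  [ 1  -4/5    0  |  -29/5 ]
  [ 0     1  5/6  |      1 ]
  [ 0   1/5    0  |    6/5 ]
r3 ← r3 − 1/5·r2
  [ 1  -4/5     0  |  -29/5 ]
  [ 0     1   5/6  |      1 ]
  [ 0     0  -1/6  |      1 ]
r3 ← -6·r3
  [ 1  -4/5    0  |  -29/5 ]
  [ 0     1  5/6  |      1 ]
  [ 0     0    1  |     -6 ]
r2 ← r2 − 5/6·r3
  [ 1  -4/5  0  |  -29/5 ]
  [ 0     1  0  |      6 ]
  [ 0     0  1  |     -6 ]
r1 ← r1 + 4/5·r2
  [ 1  0  0  |  -1 ]
  [ 0  1  0  |   6 ]
  [ 0  0  1  |  -6 ]
Reading off the last column: x = -1, y = 6, z = -6.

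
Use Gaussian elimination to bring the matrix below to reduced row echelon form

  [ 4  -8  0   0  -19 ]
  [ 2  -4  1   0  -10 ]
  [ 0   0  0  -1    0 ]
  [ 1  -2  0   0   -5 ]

Multiply R1 by 1/4.
Subtract 2 times R1 from R2.
Subtract R1 from R4.
Multiply R3 by -1.
Multiply R4 by -4.
Add 1/2 times R4 to R2.
Add 19/4 times R4 to R1.

[[1, -2, 0, 0, 0], [0, 0, 1, 0, 0], [0, 0, 0, 1, 0], [0, 0, 0, 0, 1]]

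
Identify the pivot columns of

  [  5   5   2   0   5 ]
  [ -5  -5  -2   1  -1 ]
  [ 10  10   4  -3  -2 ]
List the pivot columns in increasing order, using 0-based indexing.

R1 → 1/5·R1
  [  1   1  2/5   0   1 ]
  [ -5  -5   -2   1  -1 ]
  [ 10  10    4  -3  -2 ]
R2 → R2 + 5·R1
  [  1   1  2/5   0   1 ]
  [  0   0    0   1   4 ]
  [ 10  10    4  -3  -2 ]
R3 → R3 − 10·R1
  [ 1  1  2/5   0    1 ]
  [ 0  0    0   1    4 ]
  [ 0  0    0  -3  -12 ]
R3 → R3 + 3·R2
  [ 1  1  2/5  0  1 ]
  [ 0  0    0  1  4 ]
  [ 0  0    0  0  0 ]
Pivot columns are the columns containing a leading 1.

0, 3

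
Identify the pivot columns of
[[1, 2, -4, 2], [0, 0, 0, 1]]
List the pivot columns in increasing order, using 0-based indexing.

0, 3

r1 ← r1 − 2·r2
  [ 1  2  -4  0 ]
  [ 0  0   0  1 ]
Pivot columns are the columns containing a leading 1.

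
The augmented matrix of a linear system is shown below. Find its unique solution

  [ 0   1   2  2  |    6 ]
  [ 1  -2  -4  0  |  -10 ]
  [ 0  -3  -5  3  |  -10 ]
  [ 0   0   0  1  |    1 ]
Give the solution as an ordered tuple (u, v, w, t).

(-2, 6, -1, 1)

R1 <-> R2
  [ 1  -2  -4  0  |  -10 ]
  [ 0   1   2  2  |    6 ]
  [ 0  -3  -5  3  |  -10 ]
  [ 0   0   0  1  |    1 ]
R3 → R3 + 3·R2
  [ 1  -2  -4  0  |  -10 ]
  [ 0   1   2  2  |    6 ]
  [ 0   0   1  9  |    8 ]
  [ 0   0   0  1  |    1 ]
R3 → R3 − 9·R4
  [ 1  -2  -4  0  |  -10 ]
  [ 0   1   2  2  |    6 ]
  [ 0   0   1  0  |   -1 ]
  [ 0   0   0  1  |    1 ]
R2 → R2 − 2·R4
  [ 1  -2  -4  0  |  -10 ]
  [ 0   1   2  0  |    4 ]
  [ 0   0   1  0  |   -1 ]
  [ 0   0   0  1  |    1 ]
R2 → R2 − 2·R3
  [ 1  -2  -4  0  |  -10 ]
  [ 0   1   0  0  |    6 ]
  [ 0   0   1  0  |   -1 ]
  [ 0   0   0  1  |    1 ]
R1 → R1 + 4·R3
  [ 1  -2  0  0  |  -14 ]
  [ 0   1  0  0  |    6 ]
  [ 0   0  1  0  |   -1 ]
  [ 0   0  0  1  |    1 ]
R1 → R1 + 2·R2
  [ 1  0  0  0  |  -2 ]
  [ 0  1  0  0  |   6 ]
  [ 0  0  1  0  |  -1 ]
  [ 0  0  0  1  |   1 ]
Reading off the last column: u = -2, v = 6, w = -1, t = 1.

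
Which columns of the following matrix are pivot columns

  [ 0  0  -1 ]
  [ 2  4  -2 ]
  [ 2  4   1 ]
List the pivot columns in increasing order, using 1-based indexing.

r1 <-> r2
r1 ← 1/2·r1
r3 ← r3 − 2·r1
r2 ← -1·r2
r3 ← r3 − 3·r2
r1 ← r1 + r2
Pivot columns are the columns containing a leading 1.

1, 3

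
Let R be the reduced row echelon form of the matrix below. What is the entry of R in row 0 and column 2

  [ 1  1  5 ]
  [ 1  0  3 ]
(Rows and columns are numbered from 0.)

3

R2 → R2 − R1
  [ 1   1   5 ]
  [ 0  -1  -2 ]
R2 → -1·R2
  [ 1  1  5 ]
  [ 0  1  2 ]
R1 → R1 − R2
  [ 1  0  3 ]
  [ 0  1  2 ]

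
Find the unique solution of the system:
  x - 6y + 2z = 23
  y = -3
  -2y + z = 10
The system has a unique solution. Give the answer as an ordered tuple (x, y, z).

(-3, -3, 4)

Form the augmented matrix and row-reduce:
  [ 1  -6  2  |  23 ]
  [ 0   1  0  |  -3 ]
  [ 0  -2  1  |  10 ]
Add 2 times R2 to R3.
  [ 1  -6  2  |  23 ]
  [ 0   1  0  |  -3 ]
  [ 0   0  1  |   4 ]
Subtract 2 times R3 from R1.
  [ 1  -6  0  |  15 ]
  [ 0   1  0  |  -3 ]
  [ 0   0  1  |   4 ]
Add 6 times R2 to R1.
  [ 1  0  0  |  -3 ]
  [ 0  1  0  |  -3 ]
  [ 0  0  1  |   4 ]
Reading off the last column: x = -3, y = -3, z = 4.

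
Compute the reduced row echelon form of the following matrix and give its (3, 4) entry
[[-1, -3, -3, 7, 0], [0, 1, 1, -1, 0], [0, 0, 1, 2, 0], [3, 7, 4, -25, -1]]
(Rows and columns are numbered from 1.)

Multiply ρ1 by -1.
  [ 1  3  3   -7   0 ]
  [ 0  1  1   -1   0 ]
  [ 0  0  1    2   0 ]
  [ 3  7  4  -25  -1 ]
Subtract 3 times ρ1 from ρ4.
  [ 1   3   3  -7   0 ]
  [ 0   1   1  -1   0 ]
  [ 0   0   1   2   0 ]
  [ 0  -2  -5  -4  -1 ]
Add 2 times ρ2 to ρ4.
  [ 1  3   3  -7   0 ]
  [ 0  1   1  -1   0 ]
  [ 0  0   1   2   0 ]
  [ 0  0  -3  -6  -1 ]
Add 3 times ρ3 to ρ4.
  [ 1  3  3  -7   0 ]
  [ 0  1  1  -1   0 ]
  [ 0  0  1   2   0 ]
  [ 0  0  0   0  -1 ]
Multiply ρ4 by -1.
  [ 1  3  3  -7  0 ]
  [ 0  1  1  -1  0 ]
  [ 0  0  1   2  0 ]
  [ 0  0  0   0  1 ]
Subtract ρ3 from ρ2.
  [ 1  3  3  -7  0 ]
  [ 0  1  0  -3  0 ]
  [ 0  0  1   2  0 ]
  [ 0  0  0   0  1 ]
Subtract 3 times ρ3 from ρ1.
  [ 1  3  0  -13  0 ]
  [ 0  1  0   -3  0 ]
  [ 0  0  1    2  0 ]
  [ 0  0  0    0  1 ]
Subtract 3 times ρ2 from ρ1.
  [ 1  0  0  -4  0 ]
  [ 0  1  0  -3  0 ]
  [ 0  0  1   2  0 ]
  [ 0  0  0   0  1 ]

2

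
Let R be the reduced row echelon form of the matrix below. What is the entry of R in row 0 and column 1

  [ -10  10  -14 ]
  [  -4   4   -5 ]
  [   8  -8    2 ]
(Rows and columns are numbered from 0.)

-1

r1 -> -1/10·r1
  [  1  -1  7/5 ]
  [ -4   4   -5 ]
  [  8  -8    2 ]
r2 -> r2 + 4·r1
  [ 1  -1  7/5 ]
  [ 0   0  3/5 ]
  [ 8  -8    2 ]
r3 -> r3 − 8·r1
  [ 1  -1    7/5 ]
  [ 0   0    3/5 ]
  [ 0   0  -46/5 ]
r2 -> 5/3·r2
  [ 1  -1    7/5 ]
  [ 0   0      1 ]
  [ 0   0  -46/5 ]
r3 -> r3 + 46/5·r2
  [ 1  -1  7/5 ]
  [ 0   0    1 ]
  [ 0   0    0 ]
r1 -> r1 − 7/5·r2
  [ 1  -1  0 ]
  [ 0   0  1 ]
  [ 0   0  0 ]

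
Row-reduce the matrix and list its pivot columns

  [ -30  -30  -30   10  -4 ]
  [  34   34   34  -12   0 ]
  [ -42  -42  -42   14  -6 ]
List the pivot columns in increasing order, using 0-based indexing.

Multiply r1 by -1/30.
  [   1    1    1  -1/3  2/15 ]
  [  34   34   34   -12     0 ]
  [ -42  -42  -42    14    -6 ]
Subtract 34 times r1 from r2.
  [   1    1    1  -1/3    2/15 ]
  [   0    0    0  -2/3  -68/15 ]
  [ -42  -42  -42    14      -6 ]
Add 42 times r1 to r3.
  [ 1  1  1  -1/3    2/15 ]
  [ 0  0  0  -2/3  -68/15 ]
  [ 0  0  0     0    -2/5 ]
Multiply r2 by -3/2.
  [ 1  1  1  -1/3  2/15 ]
  [ 0  0  0     1  34/5 ]
  [ 0  0  0     0  -2/5 ]
Multiply r3 by -5/2.
  [ 1  1  1  -1/3  2/15 ]
  [ 0  0  0     1  34/5 ]
  [ 0  0  0     0     1 ]
Subtract 34/5 times r3 from r2.
  [ 1  1  1  -1/3  2/15 ]
  [ 0  0  0     1     0 ]
  [ 0  0  0     0     1 ]
Subtract 2/15 times r3 from r1.
  [ 1  1  1  -1/3  0 ]
  [ 0  0  0     1  0 ]
  [ 0  0  0     0  1 ]
Add 1/3 times r2 to r1.
  [ 1  1  1  0  0 ]
  [ 0  0  0  1  0 ]
  [ 0  0  0  0  1 ]
Pivot columns are the columns containing a leading 1.

0, 3, 4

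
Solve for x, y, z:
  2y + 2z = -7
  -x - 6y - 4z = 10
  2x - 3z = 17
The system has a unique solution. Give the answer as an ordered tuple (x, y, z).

(1, 3/2, -5)

Form the augmented matrix and row-reduce:
  [  0   2   2  |  -7 ]
  [ -1  -6  -4  |  10 ]
  [  2   0  -3  |  17 ]
R1 <-> R2
  [ -1  -6  -4  |  10 ]
  [  0   2   2  |  -7 ]
  [  2   0  -3  |  17 ]
R1 -> -1·R1
  [ 1  6   4  |  -10 ]
  [ 0  2   2  |   -7 ]
  [ 2  0  -3  |   17 ]
R3 -> R3 − 2·R1
  [ 1    6    4  |  -10 ]
  [ 0    2    2  |   -7 ]
  [ 0  -12  -11  |   37 ]
R2 -> 1/2·R2
  [ 1    6    4  |   -10 ]
  [ 0    1    1  |  -7/2 ]
  [ 0  -12  -11  |    37 ]
R3 -> R3 + 12·R2
  [ 1  6  4  |   -10 ]
  [ 0  1  1  |  -7/2 ]
  [ 0  0  1  |    -5 ]
R2 -> R2 − R3
  [ 1  6  4  |  -10 ]
  [ 0  1  0  |  3/2 ]
  [ 0  0  1  |   -5 ]
R1 -> R1 − 4·R3
  [ 1  6  0  |   10 ]
  [ 0  1  0  |  3/2 ]
  [ 0  0  1  |   -5 ]
R1 -> R1 − 6·R2
  [ 1  0  0  |    1 ]
  [ 0  1  0  |  3/2 ]
  [ 0  0  1  |   -5 ]
Reading off the last column: x = 1, y = 3/2, z = -5.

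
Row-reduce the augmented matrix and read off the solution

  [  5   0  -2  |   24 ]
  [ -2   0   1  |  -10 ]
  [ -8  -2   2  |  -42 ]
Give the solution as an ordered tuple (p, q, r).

(4, 3, -2)

R1 -> 1/5·R1
  [  1   0  -2/5  |  24/5 ]
  [ -2   0     1  |   -10 ]
  [ -8  -2     2  |   -42 ]
R2 -> R2 + 2·R1
  [  1   0  -2/5  |  24/5 ]
  [  0   0   1/5  |  -2/5 ]
  [ -8  -2     2  |   -42 ]
R3 -> R3 + 8·R1
  [ 1   0  -2/5  |   24/5 ]
  [ 0   0   1/5  |   -2/5 ]
  [ 0  -2  -6/5  |  -18/5 ]
R2 <-> R3
  [ 1   0  -2/5  |   24/5 ]
  [ 0  -2  -6/5  |  -18/5 ]
  [ 0   0   1/5  |   -2/5 ]
R2 -> -1/2·R2
  [ 1  0  -2/5  |  24/5 ]
  [ 0  1   3/5  |   9/5 ]
  [ 0  0   1/5  |  -2/5 ]
R3 -> 5·R3
  [ 1  0  -2/5  |  24/5 ]
  [ 0  1   3/5  |   9/5 ]
  [ 0  0     1  |    -2 ]
R2 -> R2 − 3/5·R3
  [ 1  0  -2/5  |  24/5 ]
  [ 0  1     0  |     3 ]
  [ 0  0     1  |    -2 ]
R1 -> R1 + 2/5·R3
  [ 1  0  0  |   4 ]
  [ 0  1  0  |   3 ]
  [ 0  0  1  |  -2 ]
Reading off the last column: p = 4, q = 3, r = -2.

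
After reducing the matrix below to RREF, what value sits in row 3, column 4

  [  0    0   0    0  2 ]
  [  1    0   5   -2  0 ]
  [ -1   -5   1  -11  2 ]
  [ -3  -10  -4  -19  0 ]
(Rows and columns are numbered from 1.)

R1 ↔ R2
  [  1    0   5   -2  0 ]
  [  0    0   0    0  2 ]
  [ -1   -5   1  -11  2 ]
  [ -3  -10  -4  -19  0 ]
R3 -> R3 + R1
  [  1    0   5   -2  0 ]
  [  0    0   0    0  2 ]
  [  0   -5   6  -13  2 ]
  [ -3  -10  -4  -19  0 ]
R4 -> R4 + 3·R1
  [ 1    0   5   -2  0 ]
  [ 0    0   0    0  2 ]
  [ 0   -5   6  -13  2 ]
  [ 0  -10  11  -25  0 ]
R2 ↔ R3
  [ 1    0   5   -2  0 ]
  [ 0   -5   6  -13  2 ]
  [ 0    0   0    0  2 ]
  [ 0  -10  11  -25  0 ]
R2 -> -1/5·R2
  [ 1    0     5    -2     0 ]
  [ 0    1  -6/5  13/5  -2/5 ]
  [ 0    0     0     0     2 ]
  [ 0  -10    11   -25     0 ]
R4 -> R4 + 10·R2
  [ 1  0     5    -2     0 ]
  [ 0  1  -6/5  13/5  -2/5 ]
  [ 0  0     0     0     2 ]
  [ 0  0    -1     1    -4 ]
R3 ↔ R4
  [ 1  0     5    -2     0 ]
  [ 0  1  -6/5  13/5  -2/5 ]
  [ 0  0    -1     1    -4 ]
  [ 0  0     0     0     2 ]
R3 -> -1·R3
  [ 1  0     5    -2     0 ]
  [ 0  1  -6/5  13/5  -2/5 ]
  [ 0  0     1    -1     4 ]
  [ 0  0     0     0     2 ]
R4 -> 1/2·R4
  [ 1  0     5    -2     0 ]
  [ 0  1  -6/5  13/5  -2/5 ]
  [ 0  0     1    -1     4 ]
  [ 0  0     0     0     1 ]
R3 -> R3 − 4·R4
  [ 1  0     5    -2     0 ]
  [ 0  1  -6/5  13/5  -2/5 ]
  [ 0  0     1    -1     0 ]
  [ 0  0     0     0     1 ]
R2 -> R2 + 2/5·R4
  [ 1  0     5    -2  0 ]
  [ 0  1  -6/5  13/5  0 ]
  [ 0  0     1    -1  0 ]
  [ 0  0     0     0  1 ]
R2 -> R2 + 6/5·R3
  [ 1  0  5   -2  0 ]
  [ 0  1  0  7/5  0 ]
  [ 0  0  1   -1  0 ]
  [ 0  0  0    0  1 ]
R1 -> R1 − 5·R3
  [ 1  0  0    3  0 ]
  [ 0  1  0  7/5  0 ]
  [ 0  0  1   -1  0 ]
  [ 0  0  0    0  1 ]

-1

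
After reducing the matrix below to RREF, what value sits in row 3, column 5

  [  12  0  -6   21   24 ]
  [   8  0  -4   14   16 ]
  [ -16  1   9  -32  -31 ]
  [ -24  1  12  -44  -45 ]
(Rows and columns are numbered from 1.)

ρ1 -> 1/12·ρ1
  [   1  0  -1/2  7/4    2 ]
  [   8  0    -4   14   16 ]
  [ -16  1     9  -32  -31 ]
  [ -24  1    12  -44  -45 ]
ρ2 -> ρ2 − 8·ρ1
  [   1  0  -1/2  7/4    2 ]
  [   0  0     0    0    0 ]
  [ -16  1     9  -32  -31 ]
  [ -24  1    12  -44  -45 ]
ρ3 -> ρ3 + 16·ρ1
  [   1  0  -1/2  7/4    2 ]
  [   0  0     0    0    0 ]
  [   0  1     1   -4    1 ]
  [ -24  1    12  -44  -45 ]
ρ4 -> ρ4 + 24·ρ1
  [ 1  0  -1/2  7/4  2 ]
  [ 0  0     0    0  0 ]
  [ 0  1     1   -4  1 ]
  [ 0  1     0   -2  3 ]
ρ2 <=> ρ3
  [ 1  0  -1/2  7/4  2 ]
  [ 0  1     1   -4  1 ]
  [ 0  0     0    0  0 ]
  [ 0  1     0   -2  3 ]
ρ4 -> ρ4 − ρ2
  [ 1  0  -1/2  7/4  2 ]
  [ 0  1     1   -4  1 ]
  [ 0  0     0    0  0 ]
  [ 0  0    -1    2  2 ]
ρ3 <=> ρ4
  [ 1  0  -1/2  7/4  2 ]
  [ 0  1     1   -4  1 ]
  [ 0  0    -1    2  2 ]
  [ 0  0     0    0  0 ]
ρ3 -> -1·ρ3
  [ 1  0  -1/2  7/4   2 ]
  [ 0  1     1   -4   1 ]
  [ 0  0     1   -2  -2 ]
  [ 0  0     0    0   0 ]
ρ2 -> ρ2 − ρ3
  [ 1  0  -1/2  7/4   2 ]
  [ 0  1     0   -2   3 ]
  [ 0  0     1   -2  -2 ]
  [ 0  0     0    0   0 ]
ρ1 -> ρ1 + 1/2·ρ3
  [ 1  0  0  3/4   1 ]
  [ 0  1  0   -2   3 ]
  [ 0  0  1   -2  -2 ]
  [ 0  0  0    0   0 ]

-2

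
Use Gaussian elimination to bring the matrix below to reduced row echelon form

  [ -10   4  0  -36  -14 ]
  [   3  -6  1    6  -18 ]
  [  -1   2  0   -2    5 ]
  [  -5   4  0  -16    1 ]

[[1, 0, 0, 4, 3], [0, 1, 0, 1, 4], [0, 0, 1, 0, -3], [0, 0, 0, 0, 0]]

R1 → -1/10·R1
  [  1  -2/5  0  18/5  7/5 ]
  [  3    -6  1     6  -18 ]
  [ -1     2  0    -2    5 ]
  [ -5     4  0   -16    1 ]
R2 → R2 − 3·R1
  [  1   -2/5  0   18/5     7/5 ]
  [  0  -24/5  1  -24/5  -111/5 ]
  [ -1      2  0     -2       5 ]
  [ -5      4  0    -16       1 ]
R3 → R3 + R1
  [  1   -2/5  0   18/5     7/5 ]
  [  0  -24/5  1  -24/5  -111/5 ]
  [  0    8/5  0    8/5    32/5 ]
  [ -5      4  0    -16       1 ]
R4 → R4 + 5·R1
  [ 1   -2/5  0   18/5     7/5 ]
  [ 0  -24/5  1  -24/5  -111/5 ]
  [ 0    8/5  0    8/5    32/5 ]
  [ 0      2  0      2       8 ]
R2 → -5/24·R2
  [ 1  -2/5      0  18/5   7/5 ]
  [ 0     1  -5/24     1  37/8 ]
  [ 0   8/5      0   8/5  32/5 ]
  [ 0     2      0     2     8 ]
R3 → R3 − 8/5·R2
  [ 1  -2/5      0  18/5   7/5 ]
  [ 0     1  -5/24     1  37/8 ]
  [ 0     0    1/3     0    -1 ]
  [ 0     2      0     2     8 ]
R4 → R4 − 2·R2
  [ 1  -2/5      0  18/5   7/5 ]
  [ 0     1  -5/24     1  37/8 ]
  [ 0     0    1/3     0    -1 ]
  [ 0     0   5/12     0  -5/4 ]
R3 → 3·R3
  [ 1  -2/5      0  18/5   7/5 ]
  [ 0     1  -5/24     1  37/8 ]
  [ 0     0      1     0    -3 ]
  [ 0     0   5/12     0  -5/4 ]
R4 → R4 − 5/12·R3
  [ 1  -2/5      0  18/5   7/5 ]
  [ 0     1  -5/24     1  37/8 ]
  [ 0     0      1     0    -3 ]
  [ 0     0      0     0     0 ]
R2 → R2 + 5/24·R3
  [ 1  -2/5  0  18/5  7/5 ]
  [ 0     1  0     1    4 ]
  [ 0     0  1     0   -3 ]
  [ 0     0  0     0    0 ]
R1 → R1 + 2/5·R2
  [ 1  0  0  4   3 ]
  [ 0  1  0  1   4 ]
  [ 0  0  1  0  -3 ]
  [ 0  0  0  0   0 ]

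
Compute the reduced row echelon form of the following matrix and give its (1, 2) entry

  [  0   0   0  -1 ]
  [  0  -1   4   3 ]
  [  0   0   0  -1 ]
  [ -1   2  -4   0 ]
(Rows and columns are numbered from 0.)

R1 <-> R4
  [ -1   2  -4   0 ]
  [  0  -1   4   3 ]
  [  0   0   0  -1 ]
  [  0   0   0  -1 ]
R1 → -1·R1
  [ 1  -2  4   0 ]
  [ 0  -1  4   3 ]
  [ 0   0  0  -1 ]
  [ 0   0  0  -1 ]
R2 → -1·R2
  [ 1  -2   4   0 ]
  [ 0   1  -4  -3 ]
  [ 0   0   0  -1 ]
  [ 0   0   0  -1 ]
R3 → -1·R3
  [ 1  -2   4   0 ]
  [ 0   1  -4  -3 ]
  [ 0   0   0   1 ]
  [ 0   0   0  -1 ]
R4 → R4 + R3
  [ 1  -2   4   0 ]
  [ 0   1  -4  -3 ]
  [ 0   0   0   1 ]
  [ 0   0   0   0 ]
R2 → R2 + 3·R3
  [ 1  -2   4  0 ]
  [ 0   1  -4  0 ]
  [ 0   0   0  1 ]
  [ 0   0   0  0 ]
R1 → R1 + 2·R2
  [ 1  0  -4  0 ]
  [ 0  1  -4  0 ]
  [ 0  0   0  1 ]
  [ 0  0   0  0 ]

-4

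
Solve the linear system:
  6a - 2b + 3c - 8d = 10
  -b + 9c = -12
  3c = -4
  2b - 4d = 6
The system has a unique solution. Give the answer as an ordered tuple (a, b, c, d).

(1/3, 0, -4/3, -3/2)

Form the augmented matrix and row-reduce:
  [ 6  -2  3  -8  |   10 ]
  [ 0  -1  9   0  |  -12 ]
  [ 0   0  3   0  |   -4 ]
  [ 0   2  0  -4  |    6 ]
Multiply R1 by 1/6.
Multiply R2 by -1.
Subtract 2 times R2 from R4.
Multiply R3 by 1/3.
Subtract 18 times R3 from R4.
Multiply R4 by -1/4.
Add 4/3 times R4 to R1.
Add 9 times R3 to R2.
Subtract 1/2 times R3 from R1.
Add 1/3 times R2 to R1.
Reading off the last column: a = 1/3, b = 0, c = -4/3, d = -3/2.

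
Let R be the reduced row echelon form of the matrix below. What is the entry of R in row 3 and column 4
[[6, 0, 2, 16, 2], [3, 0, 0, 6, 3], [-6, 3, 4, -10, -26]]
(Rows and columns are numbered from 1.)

R1 -> 1/6·R1
R2 -> R2 − 3·R1
R3 -> R3 + 6·R1
R2 <=> R3
R2 -> 1/3·R2
R3 -> -1·R3
R2 -> R2 − 2·R3
R1 -> R1 − 1/3·R3

2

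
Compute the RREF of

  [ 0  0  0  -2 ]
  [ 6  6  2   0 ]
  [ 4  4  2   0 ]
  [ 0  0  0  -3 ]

[[1, 1, 0, 0], [0, 0, 1, 0], [0, 0, 0, 1], [0, 0, 0, 0]]

Swap R1 and R2.
  [ 6  6  2   0 ]
  [ 0  0  0  -2 ]
  [ 4  4  2   0 ]
  [ 0  0  0  -3 ]
Multiply R1 by 1/6.
  [ 1  1  1/3   0 ]
  [ 0  0    0  -2 ]
  [ 4  4    2   0 ]
  [ 0  0    0  -3 ]
Subtract 4 times R1 from R3.
  [ 1  1  1/3   0 ]
  [ 0  0    0  -2 ]
  [ 0  0  2/3   0 ]
  [ 0  0    0  -3 ]
Swap R2 and R3.
  [ 1  1  1/3   0 ]
  [ 0  0  2/3   0 ]
  [ 0  0    0  -2 ]
  [ 0  0    0  -3 ]
Multiply R2 by 3/2.
  [ 1  1  1/3   0 ]
  [ 0  0    1   0 ]
  [ 0  0    0  -2 ]
  [ 0  0    0  -3 ]
Multiply R3 by -1/2.
  [ 1  1  1/3   0 ]
  [ 0  0    1   0 ]
  [ 0  0    0   1 ]
  [ 0  0    0  -3 ]
Add 3 times R3 to R4.
  [ 1  1  1/3  0 ]
  [ 0  0    1  0 ]
  [ 0  0    0  1 ]
  [ 0  0    0  0 ]
Subtract 1/3 times R2 from R1.
  [ 1  1  0  0 ]
  [ 0  0  1  0 ]
  [ 0  0  0  1 ]
  [ 0  0  0  0 ]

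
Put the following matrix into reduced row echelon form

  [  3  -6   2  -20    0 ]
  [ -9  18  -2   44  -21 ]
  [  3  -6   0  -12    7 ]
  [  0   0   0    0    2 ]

[[1, -2, 0, -4, 0], [0, 0, 1, -4, 0], [0, 0, 0, 0, 1], [0, 0, 0, 0, 0]]

R1 → 1/3·R1
  [  1  -2  2/3  -20/3    0 ]
  [ -9  18   -2     44  -21 ]
  [  3  -6    0    -12    7 ]
  [  0   0    0      0    2 ]
R2 → R2 + 9·R1
  [ 1  -2  2/3  -20/3    0 ]
  [ 0   0    4    -16  -21 ]
  [ 3  -6    0    -12    7 ]
  [ 0   0    0      0    2 ]
R3 → R3 − 3·R1
  [ 1  -2  2/3  -20/3    0 ]
  [ 0   0    4    -16  -21 ]
  [ 0   0   -2      8    7 ]
  [ 0   0    0      0    2 ]
R2 → 1/4·R2
  [ 1  -2  2/3  -20/3      0 ]
  [ 0   0    1     -4  -21/4 ]
  [ 0   0   -2      8      7 ]
  [ 0   0    0      0      2 ]
R3 → R3 + 2·R2
  [ 1  -2  2/3  -20/3      0 ]
  [ 0   0    1     -4  -21/4 ]
  [ 0   0    0      0   -7/2 ]
  [ 0   0    0      0      2 ]
R3 → -2/7·R3
  [ 1  -2  2/3  -20/3      0 ]
  [ 0   0    1     -4  -21/4 ]
  [ 0   0    0      0      1 ]
  [ 0   0    0      0      2 ]
R4 → R4 − 2·R3
  [ 1  -2  2/3  -20/3      0 ]
  [ 0   0    1     -4  -21/4 ]
  [ 0   0    0      0      1 ]
  [ 0   0    0      0      0 ]
R2 → R2 + 21/4·R3
  [ 1  -2  2/3  -20/3  0 ]
  [ 0   0    1     -4  0 ]
  [ 0   0    0      0  1 ]
  [ 0   0    0      0  0 ]
R1 → R1 − 2/3·R2
  [ 1  -2  0  -4  0 ]
  [ 0   0  1  -4  0 ]
  [ 0   0  0   0  1 ]
  [ 0   0  0   0  0 ]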